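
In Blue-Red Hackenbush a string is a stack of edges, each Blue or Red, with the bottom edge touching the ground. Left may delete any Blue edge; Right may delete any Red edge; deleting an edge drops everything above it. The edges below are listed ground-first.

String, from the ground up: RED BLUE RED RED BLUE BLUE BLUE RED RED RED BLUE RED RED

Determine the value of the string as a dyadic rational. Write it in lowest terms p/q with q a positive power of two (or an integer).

-3191/4096

Prefix values for RED BLUE RED RED BLUE BLUE BLUE RED RED RED BLUE RED RED via {L|R} + simplicity:
R: Left {  }, Right { 0 } — simplest -1
RB: Left { -1 }, Right { 0 } — simplest -1/2
RBR: Left { -1 }, Right { -1/2; 0 } — simplest -3/4
RBRR: Left { -1 }, Right { -3/4; -1/2; 0 } — simplest -7/8
RBRRB: Left { -1; -7/8 }, Right { -3/4; -1/2; 0 } — simplest -13/16
RBRRBB: Left { -1; -7/8; -13/16 }, Right { -3/4; -1/2; 0 } — simplest -25/32
RBRRBBB: Left { -1; -7/8; -13/16; -25/32 }, Right { -3/4; -1/2; 0 } — simplest -49/64
RBRRBBBR: Left { -1; -7/8; -13/16; -25/32 }, Right { -49/64; -3/4; -1/2; 0 } — simplest -99/128
RBRRBBBRR: Left { -1; -7/8; -13/16; -25/32 }, Right { -99/128; -49/64; -3/4; -1/2; 0 } — simplest -199/256
RBRRBBBRRR: Left { -1; -7/8; -13/16; -25/32 }, Right { -199/256; -99/128; -49/64; -3/4; -1/2; 0 } — simplest -399/512
RBRRBBBRRRB: Left { -1; -7/8; -13/16; -25/32; -399/512 }, Right { -199/256; -99/128; -49/64; -3/4; -1/2; 0 } — simplest -797/1024
RBRRBBBRRRBR: Left { -1; -7/8; -13/16; -25/32; -399/512 }, Right { -797/1024; -199/256; -99/128; -49/64; -3/4; -1/2; 0 } — simplest -1595/2048
RBRRBBBRRRBRR: Left { -1; -7/8; -13/16; -25/32; -399/512 }, Right { -1595/2048; -797/1024; -199/256; -99/128; -49/64; -3/4; -1/2; 0 } — simplest -3191/4096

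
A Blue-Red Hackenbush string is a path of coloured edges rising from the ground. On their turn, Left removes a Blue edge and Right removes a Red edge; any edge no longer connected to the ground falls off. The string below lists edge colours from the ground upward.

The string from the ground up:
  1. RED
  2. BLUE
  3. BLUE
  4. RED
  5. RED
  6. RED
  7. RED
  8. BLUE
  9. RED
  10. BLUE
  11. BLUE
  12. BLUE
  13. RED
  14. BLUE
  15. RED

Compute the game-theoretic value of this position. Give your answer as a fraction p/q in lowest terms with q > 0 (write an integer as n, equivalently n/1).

-7819/16384

Build value(s[:k]) for k = 1..15, string s = RED BLUE BLUE RED RED RED RED BLUE RED BLUE BLUE BLUE RED BLUE RED.
edge 1 of 15 (RED): { (no moves) | 0 } → -1
edge 2 of 15 (BLUE): { -1 | 0 } → -1/2
edge 3 of 15 (BLUE): { -1, -1/2 | 0 } → -1/4
edge 4 of 15 (RED): { -1, -1/2 | -1/4, 0 } → -3/8
edge 5 of 15 (RED): { -1, -1/2 | -3/8, -1/4, 0 } → -7/16
edge 6 of 15 (RED): { -1, -1/2 | -7/16, -3/8, -1/4, 0 } → -15/32
edge 7 of 15 (RED): { -1, -1/2 | -15/32, -7/16, -3/8, -1/4, 0 } → -31/64
edge 8 of 15 (BLUE): { -1, -1/2, -31/64 | -15/32, -7/16, -3/8, -1/4, 0 } → -61/128
edge 9 of 15 (RED): { -1, -1/2, -31/64 | -61/128, -15/32, -7/16, -3/8, -1/4, 0 } → -123/256
edge 10 of 15 (BLUE): { -1, -1/2, -31/64, -123/256 | -61/128, -15/32, -7/16, -3/8, -1/4, 0 } → -245/512
edge 11 of 15 (BLUE): { -1, -1/2, -31/64, -123/256, -245/512 | -61/128, -15/32, -7/16, -3/8, -1/4, 0 } → -489/1024
edge 12 of 15 (BLUE): { -1, -1/2, -31/64, -123/256, -245/512, -489/1024 | -61/128, -15/32, -7/16, -3/8, -1/4, 0 } → -977/2048
edge 13 of 15 (RED): { -1, -1/2, -31/64, -123/256, -245/512, -489/1024 | -977/2048, -61/128, -15/32, -7/16, -3/8, -1/4, 0 } → -1955/4096
edge 14 of 15 (BLUE): { -1, -1/2, -31/64, -123/256, -245/512, -489/1024, -1955/4096 | -977/2048, -61/128, -15/32, -7/16, -3/8, -1/4, 0 } → -3909/8192
edge 15 of 15 (RED): { -1, -1/2, -31/64, -123/256, -245/512, -489/1024, -1955/4096 | -3909/8192, -977/2048, -61/128, -15/32, -7/16, -3/8, -1/4, 0 } → -7819/16384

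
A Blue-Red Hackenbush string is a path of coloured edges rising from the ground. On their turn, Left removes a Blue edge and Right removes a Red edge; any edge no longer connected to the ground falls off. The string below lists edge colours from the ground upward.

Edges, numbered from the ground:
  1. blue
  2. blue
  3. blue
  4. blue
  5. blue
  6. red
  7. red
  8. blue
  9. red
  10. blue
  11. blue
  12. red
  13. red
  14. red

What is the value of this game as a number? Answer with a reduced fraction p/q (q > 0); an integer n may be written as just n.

val(b) = { 0 | ∅ } so 1
val(bb) = { 0,1 | ∅ } so 2
val(bbb) = { 0,1,2 | ∅ } so 3
val(bbbb) = { 0,1,2,3 | ∅ } so 4
val(bbbbb) = { 0,1,2,3,4 | ∅ } so 5
val(bbbbbr) = { 0,1,2,3,4 | 5 } so 9/2
val(bbbbbrr) = { 0,1,2,3,4 | 9/2,5 } so 17/4
val(bbbbbrrb) = { 0,1,2,3,4,17/4 | 9/2,5 } so 35/8
val(bbbbbrrbr) = { 0,1,2,3,4,17/4 | 35/8,9/2,5 } so 69/16
val(bbbbbrrbrb) = { 0,1,2,3,4,17/4,69/16 | 35/8,9/2,5 } so 139/32
val(bbbbbrrbrbb) = { 0,1,2,3,4,17/4,69/16,139/32 | 35/8,9/2,5 } so 279/64
val(bbbbbrrbrbbr) = { 0,1,2,3,4,17/4,69/16,139/32 | 279/64,35/8,9/2,5 } so 557/128
val(bbbbbrrbrbbrr) = { 0,1,2,3,4,17/4,69/16,139/32 | 557/128,279/64,35/8,9/2,5 } so 1113/256
val(bbbbbrrbrbbrrr) = { 0,1,2,3,4,17/4,69/16,139/32 | 1113/256,557/128,279/64,35/8,9/2,5 } so 2225/512

2225/512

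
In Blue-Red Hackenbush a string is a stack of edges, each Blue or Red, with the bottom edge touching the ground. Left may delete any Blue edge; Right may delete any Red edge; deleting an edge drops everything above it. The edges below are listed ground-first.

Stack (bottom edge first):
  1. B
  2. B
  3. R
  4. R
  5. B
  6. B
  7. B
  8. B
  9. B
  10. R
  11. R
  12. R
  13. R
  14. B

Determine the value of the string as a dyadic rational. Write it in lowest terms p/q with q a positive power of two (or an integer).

6083/4096

Build g(s[:k]) for k = 1..14, string s = B B R R B B B B B R R R R B.
step 1: add B to get B; options L={ 0 } R={ — } so 1
step 2: add B to get BB; options L={ 0 1 } R={ — } so 2
step 3: add R to get BBR; options L={ 0 1 } R={ 2 } so 3/2
step 4: add R to get BBRR; options L={ 0 1 } R={ 3/2 2 } so 5/4
step 5: add B to get BBRRB; options L={ 0 1 5/4 } R={ 3/2 2 } so 11/8
step 6: add B to get BBRRBB; options L={ 0 1 5/4 11/8 } R={ 3/2 2 } so 23/16
step 7: add B to get BBRRBBB; options L={ 0 1 5/4 11/8 23/16 } R={ 3/2 2 } so 47/32
step 8: add B to get BBRRBBBB; options L={ 0 1 5/4 11/8 23/16 47/32 } R={ 3/2 2 } so 95/64
step 9: add B to get BBRRBBBBB; options L={ 0 1 5/4 11/8 23/16 47/32 95/64 } R={ 3/2 2 } so 191/128
step 10: add R to get BBRRBBBBBR; options L={ 0 1 5/4 11/8 23/16 47/32 95/64 } R={ 191/128 3/2 2 } so 381/256
step 11: add R to get BBRRBBBBBRR; options L={ 0 1 5/4 11/8 23/16 47/32 95/64 } R={ 381/256 191/128 3/2 2 } so 761/512
step 12: add R to get BBRRBBBBBRRR; options L={ 0 1 5/4 11/8 23/16 47/32 95/64 } R={ 761/512 381/256 191/128 3/2 2 } so 1521/1024
step 13: add R to get BBRRBBBBBRRRR; options L={ 0 1 5/4 11/8 23/16 47/32 95/64 } R={ 1521/1024 761/512 381/256 191/128 3/2 2 } so 3041/2048
step 14: add B to get BBRRBBBBBRRRRB; options L={ 0 1 5/4 11/8 23/16 47/32 95/64 3041/2048 } R={ 1521/1024 761/512 381/256 191/128 3/2 2 } so 6083/4096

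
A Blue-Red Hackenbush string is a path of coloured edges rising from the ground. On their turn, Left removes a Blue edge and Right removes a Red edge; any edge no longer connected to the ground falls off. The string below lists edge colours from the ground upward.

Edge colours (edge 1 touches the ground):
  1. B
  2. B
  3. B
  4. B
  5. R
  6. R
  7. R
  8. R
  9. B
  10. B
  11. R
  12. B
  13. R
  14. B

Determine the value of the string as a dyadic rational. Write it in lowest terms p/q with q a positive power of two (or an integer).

3179/1024

B: Left { 0 }, Right { none } -> simplest 1
BB: Left { 0; 1 }, Right { none } -> simplest 2
BBB: Left { 0; 1; 2 }, Right { none } -> simplest 3
BBBB: Left { 0; 1; 2; 3 }, Right { none } -> simplest 4
BBBBR: Left { 0; 1; 2; 3 }, Right { 4 } -> simplest 7/2
BBBBRR: Left { 0; 1; 2; 3 }, Right { 7/2; 4 } -> simplest 13/4
BBBBRRR: Left { 0; 1; 2; 3 }, Right { 13/4; 7/2; 4 } -> simplest 25/8
BBBBRRRR: Left { 0; 1; 2; 3 }, Right { 25/8; 13/4; 7/2; 4 } -> simplest 49/16
BBBBRRRRB: Left { 0; 1; 2; 3; 49/16 }, Right { 25/8; 13/4; 7/2; 4 } -> simplest 99/32
BBBBRRRRBB: Left { 0; 1; 2; 3; 49/16; 99/32 }, Right { 25/8; 13/4; 7/2; 4 } -> simplest 199/64
BBBBRRRRBBR: Left { 0; 1; 2; 3; 49/16; 99/32 }, Right { 199/64; 25/8; 13/4; 7/2; 4 } -> simplest 397/128
BBBBRRRRBBRB: Left { 0; 1; 2; 3; 49/16; 99/32; 397/128 }, Right { 199/64; 25/8; 13/4; 7/2; 4 } -> simplest 795/256
BBBBRRRRBBRBR: Left { 0; 1; 2; 3; 49/16; 99/32; 397/128 }, Right { 795/256; 199/64; 25/8; 13/4; 7/2; 4 } -> simplest 1589/512
BBBBRRRRBBRBRB: Left { 0; 1; 2; 3; 49/16; 99/32; 397/128; 1589/512 }, Right { 795/256; 199/64; 25/8; 13/4; 7/2; 4 } -> simplest 3179/1024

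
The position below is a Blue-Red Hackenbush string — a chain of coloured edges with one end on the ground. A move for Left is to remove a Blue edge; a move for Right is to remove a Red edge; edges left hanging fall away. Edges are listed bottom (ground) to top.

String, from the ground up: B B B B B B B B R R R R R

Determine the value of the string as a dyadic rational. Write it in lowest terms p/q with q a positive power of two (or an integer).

225/32

B: Left { 0 }, Right { — } = simplest 1
BB: Left { 0, 1 }, Right { — } = simplest 2
BBB: Left { 0, 1, 2 }, Right { — } = simplest 3
BBBB: Left { 0, 1, 2, 3 }, Right { — } = simplest 4
BBBBB: Left { 0, 1, 2, 3, 4 }, Right { — } = simplest 5
BBBBBB: Left { 0, 1, 2, 3, 4, 5 }, Right { — } = simplest 6
BBBBBBB: Left { 0, 1, 2, 3, 4, 5, 6 }, Right { — } = simplest 7
BBBBBBBB: Left { 0, 1, 2, 3, 4, 5, 6, 7 }, Right { — } = simplest 8
BBBBBBBBR: Left { 0, 1, 2, 3, 4, 5, 6, 7 }, Right { 8 } = simplest 15/2
BBBBBBBBRR: Left { 0, 1, 2, 3, 4, 5, 6, 7 }, Right { 15/2, 8 } = simplest 29/4
BBBBBBBBRRR: Left { 0, 1, 2, 3, 4, 5, 6, 7 }, Right { 29/4, 15/2, 8 } = simplest 57/8
BBBBBBBBRRRR: Left { 0, 1, 2, 3, 4, 5, 6, 7 }, Right { 57/8, 29/4, 15/2, 8 } = simplest 113/16
BBBBBBBBRRRRR: Left { 0, 1, 2, 3, 4, 5, 6, 7 }, Right { 113/16, 57/8, 29/4, 15/2, 8 } = simplest 225/32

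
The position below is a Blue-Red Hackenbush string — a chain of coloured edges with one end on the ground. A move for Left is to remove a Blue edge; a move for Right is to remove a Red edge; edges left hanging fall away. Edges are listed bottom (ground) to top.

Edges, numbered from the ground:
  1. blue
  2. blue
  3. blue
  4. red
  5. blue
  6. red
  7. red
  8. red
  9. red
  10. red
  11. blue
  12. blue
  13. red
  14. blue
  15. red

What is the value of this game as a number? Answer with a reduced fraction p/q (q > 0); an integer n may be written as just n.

10293/4096

G(b) = { 0 | — } — 1
G(bb) = { 0; 1 | — } — 2
G(bbb) = { 0; 1; 2 | — } — 3
G(bbbr) = { 0; 1; 2 | 3 } — 5/2
G(bbbrb) = { 0; 1; 2; 5/2 | 3 } — 11/4
G(bbbrbr) = { 0; 1; 2; 5/2 | 11/4; 3 } — 21/8
G(bbbrbrr) = { 0; 1; 2; 5/2 | 21/8; 11/4; 3 } — 41/16
G(bbbrbrrr) = { 0; 1; 2; 5/2 | 41/16; 21/8; 11/4; 3 } — 81/32
G(bbbrbrrrr) = { 0; 1; 2; 5/2 | 81/32; 41/16; 21/8; 11/4; 3 } — 161/64
G(bbbrbrrrrr) = { 0; 1; 2; 5/2 | 161/64; 81/32; 41/16; 21/8; 11/4; 3 } — 321/128
G(bbbrbrrrrrb) = { 0; 1; 2; 5/2; 321/128 | 161/64; 81/32; 41/16; 21/8; 11/4; 3 } — 643/256
G(bbbrbrrrrrbb) = { 0; 1; 2; 5/2; 321/128; 643/256 | 161/64; 81/32; 41/16; 21/8; 11/4; 3 } — 1287/512
G(bbbrbrrrrrbbr) = { 0; 1; 2; 5/2; 321/128; 643/256 | 1287/512; 161/64; 81/32; 41/16; 21/8; 11/4; 3 } — 2573/1024
G(bbbrbrrrrrbbrb) = { 0; 1; 2; 5/2; 321/128; 643/256; 2573/1024 | 1287/512; 161/64; 81/32; 41/16; 21/8; 11/4; 3 } — 5147/2048
G(bbbrbrrrrrbbrbr) = { 0; 1; 2; 5/2; 321/128; 643/256; 2573/1024 | 5147/2048; 1287/512; 161/64; 81/32; 41/16; 21/8; 11/4; 3 } — 10293/4096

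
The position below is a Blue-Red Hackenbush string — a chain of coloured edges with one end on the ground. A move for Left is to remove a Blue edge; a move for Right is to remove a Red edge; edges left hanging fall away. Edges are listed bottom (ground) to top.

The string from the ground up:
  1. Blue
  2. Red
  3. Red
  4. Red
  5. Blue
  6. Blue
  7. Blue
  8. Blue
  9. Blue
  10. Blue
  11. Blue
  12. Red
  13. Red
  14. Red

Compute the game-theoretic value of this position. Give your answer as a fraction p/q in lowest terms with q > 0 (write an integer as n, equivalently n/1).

2033/8192

Prefix values for Blue Red Red Red Blue Blue Blue Blue Blue Blue Blue Red Red Red via {L|R} + simplicity:
g(B) = { 0 | · } gives 1
g(BR) = { 0 | 1 } gives 1/2
g(BRR) = { 0 | 1/2; 1 } gives 1/4
g(BRRR) = { 0 | 1/4; 1/2; 1 } gives 1/8
g(BRRRB) = { 0; 1/8 | 1/4; 1/2; 1 } gives 3/16
g(BRRRBB) = { 0; 1/8; 3/16 | 1/4; 1/2; 1 } gives 7/32
g(BRRRBBB) = { 0; 1/8; 3/16; 7/32 | 1/4; 1/2; 1 } gives 15/64
g(BRRRBBBB) = { 0; 1/8; 3/16; 7/32; 15/64 | 1/4; 1/2; 1 } gives 31/128
g(BRRRBBBBB) = { 0; 1/8; 3/16; 7/32; 15/64; 31/128 | 1/4; 1/2; 1 } gives 63/256
g(BRRRBBBBBB) = { 0; 1/8; 3/16; 7/32; 15/64; 31/128; 63/256 | 1/4; 1/2; 1 } gives 127/512
g(BRRRBBBBBBB) = { 0; 1/8; 3/16; 7/32; 15/64; 31/128; 63/256; 127/512 | 1/4; 1/2; 1 } gives 255/1024
g(BRRRBBBBBBBR) = { 0; 1/8; 3/16; 7/32; 15/64; 31/128; 63/256; 127/512 | 255/1024; 1/4; 1/2; 1 } gives 509/2048
g(BRRRBBBBBBBRR) = { 0; 1/8; 3/16; 7/32; 15/64; 31/128; 63/256; 127/512 | 509/2048; 255/1024; 1/4; 1/2; 1 } gives 1017/4096
g(BRRRBBBBBBBRRR) = { 0; 1/8; 3/16; 7/32; 15/64; 31/128; 63/256; 127/512 | 1017/4096; 509/2048; 255/1024; 1/4; 1/2; 1 } gives 2033/8192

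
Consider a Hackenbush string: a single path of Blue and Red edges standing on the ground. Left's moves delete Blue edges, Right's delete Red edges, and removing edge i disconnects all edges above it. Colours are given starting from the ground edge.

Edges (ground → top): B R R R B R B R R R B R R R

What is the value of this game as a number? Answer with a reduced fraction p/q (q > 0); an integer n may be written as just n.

1297/8192

Prefix values for B R R R B R B R R R B R R R via {L|R} + simplicity:
1 of 14 · B · max L 0 · min R +∞ => 1
2 of 14 · BR · max L 0 · min R 1 => 1/2
3 of 14 · BRR · max L 0 · min R 1/2 => 1/4
4 of 14 · BRRR · max L 0 · min R 1/4 => 1/8
5 of 14 · BRRRB · max L 1/8 · min R 1/4 => 3/16
6 of 14 · BRRRBR · max L 1/8 · min R 3/16 => 5/32
7 of 14 · BRRRBRB · max L 5/32 · min R 3/16 => 11/64
8 of 14 · BRRRBRBR · max L 5/32 · min R 11/64 => 21/128
9 of 14 · BRRRBRBRR · max L 5/32 · min R 21/128 => 41/256
10 of 14 · BRRRBRBRRR · max L 5/32 · min R 41/256 => 81/512
11 of 14 · BRRRBRBRRRB · max L 81/512 · min R 41/256 => 163/1024
12 of 14 · BRRRBRBRRRBR · max L 81/512 · min R 163/1024 => 325/2048
13 of 14 · BRRRBRBRRRBRR · max L 81/512 · min R 325/2048 => 649/4096
14 of 14 · BRRRBRBRRRBRRR · max L 81/512 · min R 649/4096 => 1297/8192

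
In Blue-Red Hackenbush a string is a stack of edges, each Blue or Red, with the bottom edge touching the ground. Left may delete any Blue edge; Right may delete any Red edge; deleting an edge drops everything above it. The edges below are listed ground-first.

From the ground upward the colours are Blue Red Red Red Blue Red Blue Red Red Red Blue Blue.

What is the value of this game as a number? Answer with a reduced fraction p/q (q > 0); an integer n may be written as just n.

1 of 12 · B · max L 0 · min R +∞ => 1
2 of 12 · BR · max L 0 · min R 1 => 1/2
3 of 12 · BRR · max L 0 · min R 1/2 => 1/4
4 of 12 · BRRR · max L 0 · min R 1/4 => 1/8
5 of 12 · BRRRB · max L 1/8 · min R 1/4 => 3/16
6 of 12 · BRRRBR · max L 1/8 · min R 3/16 => 5/32
7 of 12 · BRRRBRB · max L 5/32 · min R 3/16 => 11/64
8 of 12 · BRRRBRBR · max L 5/32 · min R 11/64 => 21/128
9 of 12 · BRRRBRBRR · max L 5/32 · min R 21/128 => 41/256
10 of 12 · BRRRBRBRRR · max L 5/32 · min R 41/256 => 81/512
11 of 12 · BRRRBRBRRRB · max L 81/512 · min R 41/256 => 163/1024
12 of 12 · BRRRBRBRRRBB · max L 163/1024 · min R 41/256 => 327/2048

327/2048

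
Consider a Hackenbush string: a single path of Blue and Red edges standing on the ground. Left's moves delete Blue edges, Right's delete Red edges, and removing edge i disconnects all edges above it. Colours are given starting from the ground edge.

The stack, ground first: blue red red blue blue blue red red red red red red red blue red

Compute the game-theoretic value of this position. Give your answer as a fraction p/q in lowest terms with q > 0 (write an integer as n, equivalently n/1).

7173/16384

Prefix values for blue red red blue blue blue red red red red red red red blue red via {L|R} + simplicity:
G_1 [b]  L=[0]  R=[·]  -> 1
G_2 [br]  L=[0]  R=[1]  -> 1/2
G_3 [brr]  L=[0]  R=[1/2,1]  -> 1/4
G_4 [brrb]  L=[0,1/4]  R=[1/2,1]  -> 3/8
G_5 [brrbb]  L=[0,1/4,3/8]  R=[1/2,1]  -> 7/16
G_6 [brrbbb]  L=[0,1/4,3/8,7/16]  R=[1/2,1]  -> 15/32
G_7 [brrbbbr]  L=[0,1/4,3/8,7/16]  R=[15/32,1/2,1]  -> 29/64
G_8 [brrbbbrr]  L=[0,1/4,3/8,7/16]  R=[29/64,15/32,1/2,1]  -> 57/128
G_9 [brrbbbrrr]  L=[0,1/4,3/8,7/16]  R=[57/128,29/64,15/32,1/2,1]  -> 113/256
G_10 [brrbbbrrrr]  L=[0,1/4,3/8,7/16]  R=[113/256,57/128,29/64,15/32,1/2,1]  -> 225/512
G_11 [brrbbbrrrrr]  L=[0,1/4,3/8,7/16]  R=[225/512,113/256,57/128,29/64,15/32,1/2,1]  -> 449/1024
G_12 [brrbbbrrrrrr]  L=[0,1/4,3/8,7/16]  R=[449/1024,225/512,113/256,57/128,29/64,15/32,1/2,1]  -> 897/2048
G_13 [brrbbbrrrrrrr]  L=[0,1/4,3/8,7/16]  R=[897/2048,449/1024,225/512,113/256,57/128,29/64,15/32,1/2,1]  -> 1793/4096
G_14 [brrbbbrrrrrrrb]  L=[0,1/4,3/8,7/16,1793/4096]  R=[897/2048,449/1024,225/512,113/256,57/128,29/64,15/32,1/2,1]  -> 3587/8192
G_15 [brrbbbrrrrrrrbr]  L=[0,1/4,3/8,7/16,1793/4096]  R=[3587/8192,897/2048,449/1024,225/512,113/256,57/128,29/64,15/32,1/2,1]  -> 7173/16384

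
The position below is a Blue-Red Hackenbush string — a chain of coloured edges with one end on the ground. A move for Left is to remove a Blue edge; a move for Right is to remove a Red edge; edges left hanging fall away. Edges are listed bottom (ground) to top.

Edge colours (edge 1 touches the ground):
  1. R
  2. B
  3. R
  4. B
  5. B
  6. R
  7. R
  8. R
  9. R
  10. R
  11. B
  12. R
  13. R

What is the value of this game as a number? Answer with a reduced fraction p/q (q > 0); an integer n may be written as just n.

edge 1 of 13 (R): { ∅ | 0 } — -1
edge 2 of 13 (B): { -1 | 0 } — -1/2
edge 3 of 13 (R): { -1 | -1/2; 0 } — -3/4
edge 4 of 13 (B): { -1; -3/4 | -1/2; 0 } — -5/8
edge 5 of 13 (B): { -1; -3/4; -5/8 | -1/2; 0 } — -9/16
edge 6 of 13 (R): { -1; -3/4; -5/8 | -9/16; -1/2; 0 } — -19/32
edge 7 of 13 (R): { -1; -3/4; -5/8 | -19/32; -9/16; -1/2; 0 } — -39/64
edge 8 of 13 (R): { -1; -3/4; -5/8 | -39/64; -19/32; -9/16; -1/2; 0 } — -79/128
edge 9 of 13 (R): { -1; -3/4; -5/8 | -79/128; -39/64; -19/32; -9/16; -1/2; 0 } — -159/256
edge 10 of 13 (R): { -1; -3/4; -5/8 | -159/256; -79/128; -39/64; -19/32; -9/16; -1/2; 0 } — -319/512
edge 11 of 13 (B): { -1; -3/4; -5/8; -319/512 | -159/256; -79/128; -39/64; -19/32; -9/16; -1/2; 0 } — -637/1024
edge 12 of 13 (R): { -1; -3/4; -5/8; -319/512 | -637/1024; -159/256; -79/128; -39/64; -19/32; -9/16; -1/2; 0 } — -1275/2048
edge 13 of 13 (R): { -1; -3/4; -5/8; -319/512 | -1275/2048; -637/1024; -159/256; -79/128; -39/64; -19/32; -9/16; -1/2; 0 } — -2551/4096

-2551/4096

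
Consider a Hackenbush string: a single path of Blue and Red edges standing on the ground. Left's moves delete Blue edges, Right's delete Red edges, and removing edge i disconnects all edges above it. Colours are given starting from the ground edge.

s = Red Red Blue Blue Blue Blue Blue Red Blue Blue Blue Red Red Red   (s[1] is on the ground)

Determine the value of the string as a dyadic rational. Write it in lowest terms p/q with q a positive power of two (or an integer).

-4239/4096

1 of 14 · R · max L −∞ · min R 0 => -1
2 of 14 · RR · max L −∞ · min R -1 => -2
3 of 14 · RRB · max L -2 · min R -1 => -3/2
4 of 14 · RRBB · max L -3/2 · min R -1 => -5/4
5 of 14 · RRBBB · max L -5/4 · min R -1 => -9/8
6 of 14 · RRBBBB · max L -9/8 · min R -1 => -17/16
7 of 14 · RRBBBBB · max L -17/16 · min R -1 => -33/32
8 of 14 · RRBBBBBR · max L -17/16 · min R -33/32 => -67/64
9 of 14 · RRBBBBBRB · max L -67/64 · min R -33/32 => -133/128
10 of 14 · RRBBBBBRBB · max L -133/128 · min R -33/32 => -265/256
11 of 14 · RRBBBBBRBBB · max L -265/256 · min R -33/32 => -529/512
12 of 14 · RRBBBBBRBBBR · max L -265/256 · min R -529/512 => -1059/1024
13 of 14 · RRBBBBBRBBBRR · max L -265/256 · min R -1059/1024 => -2119/2048
14 of 14 · RRBBBBBRBBBRRR · max L -265/256 · min R -2119/2048 => -4239/4096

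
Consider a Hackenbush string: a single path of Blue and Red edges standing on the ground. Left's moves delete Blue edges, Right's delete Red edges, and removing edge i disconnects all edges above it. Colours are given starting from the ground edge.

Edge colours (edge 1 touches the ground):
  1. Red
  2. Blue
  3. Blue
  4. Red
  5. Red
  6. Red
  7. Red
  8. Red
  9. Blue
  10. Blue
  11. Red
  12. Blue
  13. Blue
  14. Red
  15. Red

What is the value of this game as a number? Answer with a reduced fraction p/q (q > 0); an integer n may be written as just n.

-7975/16384

Prefix values for Red Blue Blue Red Red Red Red Red Blue Blue Red Blue Blue Red Red via {L|R} + simplicity:
step 1: add Red to get R; options L={ (no moves) } R={ 0 } = -1
step 2: add Blue to get RB; options L={ -1 } R={ 0 } = -1/2
step 3: add Blue to get RBB; options L={ -1, -1/2 } R={ 0 } = -1/4
step 4: add Red to get RBBR; options L={ -1, -1/2 } R={ -1/4, 0 } = -3/8
step 5: add Red to get RBBRR; options L={ -1, -1/2 } R={ -3/8, -1/4, 0 } = -7/16
step 6: add Red to get RBBRRR; options L={ -1, -1/2 } R={ -7/16, -3/8, -1/4, 0 } = -15/32
step 7: add Red to get RBBRRRR; options L={ -1, -1/2 } R={ -15/32, -7/16, -3/8, -1/4, 0 } = -31/64
step 8: add Red to get RBBRRRRR; options L={ -1, -1/2 } R={ -31/64, -15/32, -7/16, -3/8, -1/4, 0 } = -63/128
step 9: add Blue to get RBBRRRRRB; options L={ -1, -1/2, -63/128 } R={ -31/64, -15/32, -7/16, -3/8, -1/4, 0 } = -125/256
step 10: add Blue to get RBBRRRRRBB; options L={ -1, -1/2, -63/128, -125/256 } R={ -31/64, -15/32, -7/16, -3/8, -1/4, 0 } = -249/512
step 11: add Red to get RBBRRRRRBBR; options L={ -1, -1/2, -63/128, -125/256 } R={ -249/512, -31/64, -15/32, -7/16, -3/8, -1/4, 0 } = -499/1024
step 12: add Blue to get RBBRRRRRBBRB; options L={ -1, -1/2, -63/128, -125/256, -499/1024 } R={ -249/512, -31/64, -15/32, -7/16, -3/8, -1/4, 0 } = -997/2048
step 13: add Blue to get RBBRRRRRBBRBB; options L={ -1, -1/2, -63/128, -125/256, -499/1024, -997/2048 } R={ -249/512, -31/64, -15/32, -7/16, -3/8, -1/4, 0 } = -1993/4096
step 14: add Red to get RBBRRRRRBBRBBR; options L={ -1, -1/2, -63/128, -125/256, -499/1024, -997/2048 } R={ -1993/4096, -249/512, -31/64, -15/32, -7/16, -3/8, -1/4, 0 } = -3987/8192
step 15: add Red to get RBBRRRRRBBRBBRR; options L={ -1, -1/2, -63/128, -125/256, -499/1024, -997/2048 } R={ -3987/8192, -1993/4096, -249/512, -31/64, -15/32, -7/16, -3/8, -1/4, 0 } = -7975/16384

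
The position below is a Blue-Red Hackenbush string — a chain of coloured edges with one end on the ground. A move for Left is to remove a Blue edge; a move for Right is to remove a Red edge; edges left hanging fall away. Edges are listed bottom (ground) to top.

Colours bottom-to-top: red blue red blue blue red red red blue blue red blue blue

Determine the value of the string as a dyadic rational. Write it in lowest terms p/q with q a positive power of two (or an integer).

-2505/4096

1 of 13 · r · max L −∞ · min R 0 => -1
2 of 13 · rb · max L -1 · min R 0 => -1/2
3 of 13 · rbr · max L -1 · min R -1/2 => -3/4
4 of 13 · rbrb · max L -3/4 · min R -1/2 => -5/8
5 of 13 · rbrbb · max L -5/8 · min R -1/2 => -9/16
6 of 13 · rbrbbr · max L -5/8 · min R -9/16 => -19/32
7 of 13 · rbrbbrr · max L -5/8 · min R -19/32 => -39/64
8 of 13 · rbrbbrrr · max L -5/8 · min R -39/64 => -79/128
9 of 13 · rbrbbrrrb · max L -79/128 · min R -39/64 => -157/256
10 of 13 · rbrbbrrrbb · max L -157/256 · min R -39/64 => -313/512
11 of 13 · rbrbbrrrbbr · max L -157/256 · min R -313/512 => -627/1024
12 of 13 · rbrbbrrrbbrb · max L -627/1024 · min R -313/512 => -1253/2048
13 of 13 · rbrbbrrrbbrbb · max L -1253/2048 · min R -313/512 => -2505/4096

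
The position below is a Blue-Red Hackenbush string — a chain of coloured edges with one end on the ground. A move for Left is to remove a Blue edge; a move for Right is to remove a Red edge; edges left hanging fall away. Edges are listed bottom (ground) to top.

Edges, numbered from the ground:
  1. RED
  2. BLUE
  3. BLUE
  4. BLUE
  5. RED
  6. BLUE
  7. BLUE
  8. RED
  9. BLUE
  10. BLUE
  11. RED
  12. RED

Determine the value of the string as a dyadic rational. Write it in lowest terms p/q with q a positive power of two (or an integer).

-295/2048

v_1 [R]  L=[(no moves)]  R=[0]  gives -1
v_2 [RB]  L=[-1]  R=[0]  gives -1/2
v_3 [RBB]  L=[-1; -1/2]  R=[0]  gives -1/4
v_4 [RBBB]  L=[-1; -1/2; -1/4]  R=[0]  gives -1/8
v_5 [RBBBR]  L=[-1; -1/2; -1/4]  R=[-1/8; 0]  gives -3/16
v_6 [RBBBRB]  L=[-1; -1/2; -1/4; -3/16]  R=[-1/8; 0]  gives -5/32
v_7 [RBBBRBB]  L=[-1; -1/2; -1/4; -3/16; -5/32]  R=[-1/8; 0]  gives -9/64
v_8 [RBBBRBBR]  L=[-1; -1/2; -1/4; -3/16; -5/32]  R=[-9/64; -1/8; 0]  gives -19/128
v_9 [RBBBRBBRB]  L=[-1; -1/2; -1/4; -3/16; -5/32; -19/128]  R=[-9/64; -1/8; 0]  gives -37/256
v_10 [RBBBRBBRBB]  L=[-1; -1/2; -1/4; -3/16; -5/32; -19/128; -37/256]  R=[-9/64; -1/8; 0]  gives -73/512
v_11 [RBBBRBBRBBR]  L=[-1; -1/2; -1/4; -3/16; -5/32; -19/128; -37/256]  R=[-73/512; -9/64; -1/8; 0]  gives -147/1024
v_12 [RBBBRBBRBBRR]  L=[-1; -1/2; -1/4; -3/16; -5/32; -19/128; -37/256]  R=[-147/1024; -73/512; -9/64; -1/8; 0]  gives -295/2048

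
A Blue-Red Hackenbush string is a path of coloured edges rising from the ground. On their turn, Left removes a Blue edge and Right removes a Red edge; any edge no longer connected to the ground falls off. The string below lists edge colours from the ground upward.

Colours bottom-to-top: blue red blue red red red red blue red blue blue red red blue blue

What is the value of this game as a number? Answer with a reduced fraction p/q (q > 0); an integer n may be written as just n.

step 1: add blue to get b; options L={ 0 } R={  } → 1
step 2: add red to get br; options L={ 0 } R={ 1 } → 1/2
step 3: add blue to get brb; options L={ 0 1/2 } R={ 1 } → 3/4
step 4: add red to get brbr; options L={ 0 1/2 } R={ 3/4 1 } → 5/8
step 5: add red to get brbrr; options L={ 0 1/2 } R={ 5/8 3/4 1 } → 9/16
step 6: add red to get brbrrr; options L={ 0 1/2 } R={ 9/16 5/8 3/4 1 } → 17/32
step 7: add red to get brbrrrr; options L={ 0 1/2 } R={ 17/32 9/16 5/8 3/4 1 } → 33/64
step 8: add blue to get brbrrrrb; options L={ 0 1/2 33/64 } R={ 17/32 9/16 5/8 3/4 1 } → 67/128
step 9: add red to get brbrrrrbr; options L={ 0 1/2 33/64 } R={ 67/128 17/32 9/16 5/8 3/4 1 } → 133/256
step 10: add blue to get brbrrrrbrb; options L={ 0 1/2 33/64 133/256 } R={ 67/128 17/32 9/16 5/8 3/4 1 } → 267/512
step 11: add blue to get brbrrrrbrbb; options L={ 0 1/2 33/64 133/256 267/512 } R={ 67/128 17/32 9/16 5/8 3/4 1 } → 535/1024
step 12: add red to get brbrrrrbrbbr; options L={ 0 1/2 33/64 133/256 267/512 } R={ 535/1024 67/128 17/32 9/16 5/8 3/4 1 } → 1069/2048
step 13: add red to get brbrrrrbrbbrr; options L={ 0 1/2 33/64 133/256 267/512 } R={ 1069/2048 535/1024 67/128 17/32 9/16 5/8 3/4 1 } → 2137/4096
step 14: add blue to get brbrrrrbrbbrrb; options L={ 0 1/2 33/64 133/256 267/512 2137/4096 } R={ 1069/2048 535/1024 67/128 17/32 9/16 5/8 3/4 1 } → 4275/8192
step 15: add blue to get brbrrrrbrbbrrbb; options L={ 0 1/2 33/64 133/256 267/512 2137/4096 4275/8192 } R={ 1069/2048 535/1024 67/128 17/32 9/16 5/8 3/4 1 } → 8551/16384

8551/16384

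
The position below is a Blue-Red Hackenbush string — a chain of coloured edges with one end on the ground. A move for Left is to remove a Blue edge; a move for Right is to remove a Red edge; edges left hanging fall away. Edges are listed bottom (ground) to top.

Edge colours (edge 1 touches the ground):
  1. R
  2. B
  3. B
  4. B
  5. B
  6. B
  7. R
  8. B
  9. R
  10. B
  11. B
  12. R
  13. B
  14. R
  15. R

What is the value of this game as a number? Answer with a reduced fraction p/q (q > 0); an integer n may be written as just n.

-663/16384

1 of 15 · R · max L −∞ · min R 0 => -1
2 of 15 · RB · max L -1 · min R 0 => -1/2
3 of 15 · RBB · max L -1/2 · min R 0 => -1/4
4 of 15 · RBBB · max L -1/4 · min R 0 => -1/8
5 of 15 · RBBBB · max L -1/8 · min R 0 => -1/16
6 of 15 · RBBBBB · max L -1/16 · min R 0 => -1/32
7 of 15 · RBBBBBR · max L -1/16 · min R -1/32 => -3/64
8 of 15 · RBBBBBRB · max L -3/64 · min R -1/32 => -5/128
9 of 15 · RBBBBBRBR · max L -3/64 · min R -5/128 => -11/256
10 of 15 · RBBBBBRBRB · max L -11/256 · min R -5/128 => -21/512
11 of 15 · RBBBBBRBRBB · max L -21/512 · min R -5/128 => -41/1024
12 of 15 · RBBBBBRBRBBR · max L -21/512 · min R -41/1024 => -83/2048
13 of 15 · RBBBBBRBRBBRB · max L -83/2048 · min R -41/1024 => -165/4096
14 of 15 · RBBBBBRBRBBRBR · max L -83/2048 · min R -165/4096 => -331/8192
15 of 15 · RBBBBBRBRBBRBRR · max L -83/2048 · min R -331/8192 => -663/16384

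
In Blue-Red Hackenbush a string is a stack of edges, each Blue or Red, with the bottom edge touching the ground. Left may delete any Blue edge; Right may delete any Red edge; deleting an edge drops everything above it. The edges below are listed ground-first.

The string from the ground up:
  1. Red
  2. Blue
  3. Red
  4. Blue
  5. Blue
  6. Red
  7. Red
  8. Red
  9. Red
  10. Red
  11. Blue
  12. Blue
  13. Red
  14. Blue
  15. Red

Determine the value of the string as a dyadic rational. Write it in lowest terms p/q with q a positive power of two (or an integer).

Build G(s[:k]) for k = 1..15, string s = Red Blue Red Blue Blue Red Red Red Red Red Blue Blue Red Blue Red.
G_1 [R]  L=[none]  R=[0]  ⇒ -1
G_2 [RB]  L=[-1]  R=[0]  ⇒ -1/2
G_3 [RBR]  L=[-1]  R=[-1/2; 0]  ⇒ -3/4
G_4 [RBRB]  L=[-1; -3/4]  R=[-1/2; 0]  ⇒ -5/8
G_5 [RBRBB]  L=[-1; -3/4; -5/8]  R=[-1/2; 0]  ⇒ -9/16
G_6 [RBRBBR]  L=[-1; -3/4; -5/8]  R=[-9/16; -1/2; 0]  ⇒ -19/32
G_7 [RBRBBRR]  L=[-1; -3/4; -5/8]  R=[-19/32; -9/16; -1/2; 0]  ⇒ -39/64
G_8 [RBRBBRRR]  L=[-1; -3/4; -5/8]  R=[-39/64; -19/32; -9/16; -1/2; 0]  ⇒ -79/128
G_9 [RBRBBRRRR]  L=[-1; -3/4; -5/8]  R=[-79/128; -39/64; -19/32; -9/16; -1/2; 0]  ⇒ -159/256
G_10 [RBRBBRRRRR]  L=[-1; -3/4; -5/8]  R=[-159/256; -79/128; -39/64; -19/32; -9/16; -1/2; 0]  ⇒ -319/512
G_11 [RBRBBRRRRRB]  L=[-1; -3/4; -5/8; -319/512]  R=[-159/256; -79/128; -39/64; -19/32; -9/16; -1/2; 0]  ⇒ -637/1024
G_12 [RBRBBRRRRRBB]  L=[-1; -3/4; -5/8; -319/512; -637/1024]  R=[-159/256; -79/128; -39/64; -19/32; -9/16; -1/2; 0]  ⇒ -1273/2048
G_13 [RBRBBRRRRRBBR]  L=[-1; -3/4; -5/8; -319/512; -637/1024]  R=[-1273/2048; -159/256; -79/128; -39/64; -19/32; -9/16; -1/2; 0]  ⇒ -2547/4096
G_14 [RBRBBRRRRRBBRB]  L=[-1; -3/4; -5/8; -319/512; -637/1024; -2547/4096]  R=[-1273/2048; -159/256; -79/128; -39/64; -19/32; -9/16; -1/2; 0]  ⇒ -5093/8192
G_15 [RBRBBRRRRRBBRBR]  L=[-1; -3/4; -5/8; -319/512; -637/1024; -2547/4096]  R=[-5093/8192; -1273/2048; -159/256; -79/128; -39/64; -19/32; -9/16; -1/2; 0]  ⇒ -10187/16384

-10187/16384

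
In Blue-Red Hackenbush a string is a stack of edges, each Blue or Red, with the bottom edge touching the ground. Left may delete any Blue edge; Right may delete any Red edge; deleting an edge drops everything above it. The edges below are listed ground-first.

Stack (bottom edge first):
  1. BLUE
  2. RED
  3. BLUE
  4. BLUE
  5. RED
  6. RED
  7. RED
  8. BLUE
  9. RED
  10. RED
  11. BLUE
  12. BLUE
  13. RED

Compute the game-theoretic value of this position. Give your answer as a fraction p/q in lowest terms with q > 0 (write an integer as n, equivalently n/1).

3149/4096

Build G(s[:k]) for k = 1..13, string s = BLUE RED BLUE BLUE RED RED RED BLUE RED RED BLUE BLUE RED.
G(B) = { 0 | (no moves) } gives 1
G(BR) = { 0 | 1 } gives 1/2
G(BRB) = { 0, 1/2 | 1 } gives 3/4
G(BRBB) = { 0, 1/2, 3/4 | 1 } gives 7/8
G(BRBBR) = { 0, 1/2, 3/4 | 7/8, 1 } gives 13/16
G(BRBBRR) = { 0, 1/2, 3/4 | 13/16, 7/8, 1 } gives 25/32
G(BRBBRRR) = { 0, 1/2, 3/4 | 25/32, 13/16, 7/8, 1 } gives 49/64
G(BRBBRRRB) = { 0, 1/2, 3/4, 49/64 | 25/32, 13/16, 7/8, 1 } gives 99/128
G(BRBBRRRBR) = { 0, 1/2, 3/4, 49/64 | 99/128, 25/32, 13/16, 7/8, 1 } gives 197/256
G(BRBBRRRBRR) = { 0, 1/2, 3/4, 49/64 | 197/256, 99/128, 25/32, 13/16, 7/8, 1 } gives 393/512
G(BRBBRRRBRRB) = { 0, 1/2, 3/4, 49/64, 393/512 | 197/256, 99/128, 25/32, 13/16, 7/8, 1 } gives 787/1024
G(BRBBRRRBRRBB) = { 0, 1/2, 3/4, 49/64, 393/512, 787/1024 | 197/256, 99/128, 25/32, 13/16, 7/8, 1 } gives 1575/2048
G(BRBBRRRBRRBBR) = { 0, 1/2, 3/4, 49/64, 393/512, 787/1024 | 1575/2048, 197/256, 99/128, 25/32, 13/16, 7/8, 1 } gives 3149/4096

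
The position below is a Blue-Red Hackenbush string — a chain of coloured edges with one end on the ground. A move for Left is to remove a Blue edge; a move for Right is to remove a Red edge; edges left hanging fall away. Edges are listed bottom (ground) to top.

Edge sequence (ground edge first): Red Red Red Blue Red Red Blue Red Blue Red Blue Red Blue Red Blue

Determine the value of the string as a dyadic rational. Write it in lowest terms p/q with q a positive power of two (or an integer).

step 1: add Red to get R; options L={  } R={ 0 } -> -1
step 2: add Red to get RR; options L={  } R={ -1, 0 } -> -2
step 3: add Red to get RRR; options L={  } R={ -2, -1, 0 } -> -3
step 4: add Blue to get RRRB; options L={ -3 } R={ -2, -1, 0 } -> -5/2
step 5: add Red to get RRRBR; options L={ -3 } R={ -5/2, -2, -1, 0 } -> -11/4
step 6: add Red to get RRRBRR; options L={ -3 } R={ -11/4, -5/2, -2, -1, 0 } -> -23/8
step 7: add Blue to get RRRBRRB; options L={ -3, -23/8 } R={ -11/4, -5/2, -2, -1, 0 } -> -45/16
step 8: add Red to get RRRBRRBR; options L={ -3, -23/8 } R={ -45/16, -11/4, -5/2, -2, -1, 0 } -> -91/32
step 9: add Blue to get RRRBRRBRB; options L={ -3, -23/8, -91/32 } R={ -45/16, -11/4, -5/2, -2, -1, 0 } -> -181/64
step 10: add Red to get RRRBRRBRBR; options L={ -3, -23/8, -91/32 } R={ -181/64, -45/16, -11/4, -5/2, -2, -1, 0 } -> -363/128
step 11: add Blue to get RRRBRRBRBRB; options L={ -3, -23/8, -91/32, -363/128 } R={ -181/64, -45/16, -11/4, -5/2, -2, -1, 0 } -> -725/256
step 12: add Red to get RRRBRRBRBRBR; options L={ -3, -23/8, -91/32, -363/128 } R={ -725/256, -181/64, -45/16, -11/4, -5/2, -2, -1, 0 } -> -1451/512
step 13: add Blue to get RRRBRRBRBRBRB; options L={ -3, -23/8, -91/32, -363/128, -1451/512 } R={ -725/256, -181/64, -45/16, -11/4, -5/2, -2, -1, 0 } -> -2901/1024
step 14: add Red to get RRRBRRBRBRBRBR; options L={ -3, -23/8, -91/32, -363/128, -1451/512 } R={ -2901/1024, -725/256, -181/64, -45/16, -11/4, -5/2, -2, -1, 0 } -> -5803/2048
step 15: add Blue to get RRRBRRBRBRBRBRB; options L={ -3, -23/8, -91/32, -363/128, -1451/512, -5803/2048 } R={ -2901/1024, -725/256, -181/64, -45/16, -11/4, -5/2, -2, -1, 0 } -> -11605/4096

-11605/4096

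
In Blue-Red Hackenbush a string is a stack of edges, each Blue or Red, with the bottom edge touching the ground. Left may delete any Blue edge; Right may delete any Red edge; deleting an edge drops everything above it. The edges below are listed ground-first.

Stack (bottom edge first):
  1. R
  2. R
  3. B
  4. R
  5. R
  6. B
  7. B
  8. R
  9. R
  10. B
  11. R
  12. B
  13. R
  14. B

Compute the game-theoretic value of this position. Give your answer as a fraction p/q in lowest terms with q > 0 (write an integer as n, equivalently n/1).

-7381/4096

R: Left { · }, Right { 0 } gives simplest -1
RR: Left { · }, Right { -1; 0 } gives simplest -2
RRB: Left { -2 }, Right { -1; 0 } gives simplest -3/2
RRBR: Left { -2 }, Right { -3/2; -1; 0 } gives simplest -7/4
RRBRR: Left { -2 }, Right { -7/4; -3/2; -1; 0 } gives simplest -15/8
RRBRRB: Left { -2; -15/8 }, Right { -7/4; -3/2; -1; 0 } gives simplest -29/16
RRBRRBB: Left { -2; -15/8; -29/16 }, Right { -7/4; -3/2; -1; 0 } gives simplest -57/32
RRBRRBBR: Left { -2; -15/8; -29/16 }, Right { -57/32; -7/4; -3/2; -1; 0 } gives simplest -115/64
RRBRRBBRR: Left { -2; -15/8; -29/16 }, Right { -115/64; -57/32; -7/4; -3/2; -1; 0 } gives simplest -231/128
RRBRRBBRRB: Left { -2; -15/8; -29/16; -231/128 }, Right { -115/64; -57/32; -7/4; -3/2; -1; 0 } gives simplest -461/256
RRBRRBBRRBR: Left { -2; -15/8; -29/16; -231/128 }, Right { -461/256; -115/64; -57/32; -7/4; -3/2; -1; 0 } gives simplest -923/512
RRBRRBBRRBRB: Left { -2; -15/8; -29/16; -231/128; -923/512 }, Right { -461/256; -115/64; -57/32; -7/4; -3/2; -1; 0 } gives simplest -1845/1024
RRBRRBBRRBRBR: Left { -2; -15/8; -29/16; -231/128; -923/512 }, Right { -1845/1024; -461/256; -115/64; -57/32; -7/4; -3/2; -1; 0 } gives simplest -3691/2048
RRBRRBBRRBRBRB: Left { -2; -15/8; -29/16; -231/128; -923/512; -3691/2048 }, Right { -1845/1024; -461/256; -115/64; -57/32; -7/4; -3/2; -1; 0 } gives simplest -7381/4096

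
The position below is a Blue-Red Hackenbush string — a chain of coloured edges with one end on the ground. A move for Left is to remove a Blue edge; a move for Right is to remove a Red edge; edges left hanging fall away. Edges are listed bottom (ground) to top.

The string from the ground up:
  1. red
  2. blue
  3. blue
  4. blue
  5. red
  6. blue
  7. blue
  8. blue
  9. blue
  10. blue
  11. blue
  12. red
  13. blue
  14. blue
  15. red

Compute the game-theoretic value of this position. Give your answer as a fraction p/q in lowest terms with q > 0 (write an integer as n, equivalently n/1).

r: Left { — }, Right { 0 } => simplest -1
rb: Left { -1 }, Right { 0 } => simplest -1/2
rbb: Left { -1, -1/2 }, Right { 0 } => simplest -1/4
rbbb: Left { -1, -1/2, -1/4 }, Right { 0 } => simplest -1/8
rbbbr: Left { -1, -1/2, -1/4 }, Right { -1/8, 0 } => simplest -3/16
rbbbrb: Left { -1, -1/2, -1/4, -3/16 }, Right { -1/8, 0 } => simplest -5/32
rbbbrbb: Left { -1, -1/2, -1/4, -3/16, -5/32 }, Right { -1/8, 0 } => simplest -9/64
rbbbrbbb: Left { -1, -1/2, -1/4, -3/16, -5/32, -9/64 }, Right { -1/8, 0 } => simplest -17/128
rbbbrbbbb: Left { -1, -1/2, -1/4, -3/16, -5/32, -9/64, -17/128 }, Right { -1/8, 0 } => simplest -33/256
rbbbrbbbbb: Left { -1, -1/2, -1/4, -3/16, -5/32, -9/64, -17/128, -33/256 }, Right { -1/8, 0 } => simplest -65/512
rbbbrbbbbbb: Left { -1, -1/2, -1/4, -3/16, -5/32, -9/64, -17/128, -33/256, -65/512 }, Right { -1/8, 0 } => simplest -129/1024
rbbbrbbbbbbr: Left { -1, -1/2, -1/4, -3/16, -5/32, -9/64, -17/128, -33/256, -65/512 }, Right { -129/1024, -1/8, 0 } => simplest -259/2048
rbbbrbbbbbbrb: Left { -1, -1/2, -1/4, -3/16, -5/32, -9/64, -17/128, -33/256, -65/512, -259/2048 }, Right { -129/1024, -1/8, 0 } => simplest -517/4096
rbbbrbbbbbbrbb: Left { -1, -1/2, -1/4, -3/16, -5/32, -9/64, -17/128, -33/256, -65/512, -259/2048, -517/4096 }, Right { -129/1024, -1/8, 0 } => simplest -1033/8192
rbbbrbbbbbbrbbr: Left { -1, -1/2, -1/4, -3/16, -5/32, -9/64, -17/128, -33/256, -65/512, -259/2048, -517/4096 }, Right { -1033/8192, -129/1024, -1/8, 0 } => simplest -2067/16384

-2067/16384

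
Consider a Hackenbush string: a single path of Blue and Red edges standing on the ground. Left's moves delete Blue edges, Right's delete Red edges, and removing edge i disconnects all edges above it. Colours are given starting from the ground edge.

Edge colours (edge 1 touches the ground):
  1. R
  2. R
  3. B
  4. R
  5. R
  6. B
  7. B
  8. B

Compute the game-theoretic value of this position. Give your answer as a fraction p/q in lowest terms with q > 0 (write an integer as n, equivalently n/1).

-113/64

Build val(s[:k]) for k = 1..8, string s = R R B R R B B B.
val(R) = { · | 0 } so -1
val(RR) = { · | -1, 0 } so -2
val(RRB) = { -2 | -1, 0 } so -3/2
val(RRBR) = { -2 | -3/2, -1, 0 } so -7/4
val(RRBRR) = { -2 | -7/4, -3/2, -1, 0 } so -15/8
val(RRBRRB) = { -2, -15/8 | -7/4, -3/2, -1, 0 } so -29/16
val(RRBRRBB) = { -2, -15/8, -29/16 | -7/4, -3/2, -1, 0 } so -57/32
val(RRBRRBBB) = { -2, -15/8, -29/16, -57/32 | -7/4, -3/2, -1, 0 } so -113/64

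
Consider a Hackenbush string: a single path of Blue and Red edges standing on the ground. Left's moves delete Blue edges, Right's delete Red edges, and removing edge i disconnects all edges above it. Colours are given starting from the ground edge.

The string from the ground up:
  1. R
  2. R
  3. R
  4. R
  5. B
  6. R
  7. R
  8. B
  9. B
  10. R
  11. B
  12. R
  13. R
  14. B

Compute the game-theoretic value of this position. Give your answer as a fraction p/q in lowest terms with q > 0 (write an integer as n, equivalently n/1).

1 of 14 · R · max L −∞ · min R 0 => -1
2 of 14 · RR · max L −∞ · min R -1 => -2
3 of 14 · RRR · max L −∞ · min R -2 => -3
4 of 14 · RRRR · max L −∞ · min R -3 => -4
5 of 14 · RRRRB · max L -4 · min R -3 => -7/2
6 of 14 · RRRRBR · max L -4 · min R -7/2 => -15/4
7 of 14 · RRRRBRR · max L -4 · min R -15/4 => -31/8
8 of 14 · RRRRBRRB · max L -31/8 · min R -15/4 => -61/16
9 of 14 · RRRRBRRBB · max L -61/16 · min R -15/4 => -121/32
10 of 14 · RRRRBRRBBR · max L -61/16 · min R -121/32 => -243/64
11 of 14 · RRRRBRRBBRB · max L -243/64 · min R -121/32 => -485/128
12 of 14 · RRRRBRRBBRBR · max L -243/64 · min R -485/128 => -971/256
13 of 14 · RRRRBRRBBRBRR · max L -243/64 · min R -971/256 => -1943/512
14 of 14 · RRRRBRRBBRBRRB · max L -1943/512 · min R -971/256 => -3885/1024

-3885/1024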